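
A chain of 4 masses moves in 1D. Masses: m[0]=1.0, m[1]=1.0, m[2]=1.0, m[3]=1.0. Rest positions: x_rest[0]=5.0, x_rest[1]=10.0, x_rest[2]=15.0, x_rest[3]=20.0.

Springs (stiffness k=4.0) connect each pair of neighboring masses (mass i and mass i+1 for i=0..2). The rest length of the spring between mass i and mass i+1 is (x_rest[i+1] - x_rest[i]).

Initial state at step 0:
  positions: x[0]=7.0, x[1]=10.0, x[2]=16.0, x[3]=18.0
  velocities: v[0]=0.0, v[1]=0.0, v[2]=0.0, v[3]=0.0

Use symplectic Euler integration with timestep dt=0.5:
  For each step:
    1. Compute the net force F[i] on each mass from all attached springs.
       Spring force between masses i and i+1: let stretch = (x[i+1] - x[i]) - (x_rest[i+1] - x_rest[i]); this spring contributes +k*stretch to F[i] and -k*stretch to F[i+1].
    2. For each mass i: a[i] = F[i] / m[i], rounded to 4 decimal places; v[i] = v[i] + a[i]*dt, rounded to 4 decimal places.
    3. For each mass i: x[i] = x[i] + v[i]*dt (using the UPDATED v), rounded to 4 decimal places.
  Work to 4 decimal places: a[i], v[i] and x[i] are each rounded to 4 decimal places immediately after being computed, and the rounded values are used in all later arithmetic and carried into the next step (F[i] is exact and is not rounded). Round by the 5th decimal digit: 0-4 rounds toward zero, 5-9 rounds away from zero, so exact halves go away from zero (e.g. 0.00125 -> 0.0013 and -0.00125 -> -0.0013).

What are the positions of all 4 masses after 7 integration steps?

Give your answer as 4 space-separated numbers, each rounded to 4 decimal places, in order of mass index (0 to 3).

Step 0: x=[7.0000 10.0000 16.0000 18.0000] v=[0.0000 0.0000 0.0000 0.0000]
Step 1: x=[5.0000 13.0000 12.0000 21.0000] v=[-4.0000 6.0000 -8.0000 6.0000]
Step 2: x=[6.0000 7.0000 18.0000 20.0000] v=[2.0000 -12.0000 12.0000 -2.0000]
Step 3: x=[3.0000 11.0000 15.0000 22.0000] v=[-6.0000 8.0000 -6.0000 4.0000]
Step 4: x=[3.0000 11.0000 15.0000 22.0000] v=[0.0000 0.0000 0.0000 0.0000]
Step 5: x=[6.0000 7.0000 18.0000 20.0000] v=[6.0000 -8.0000 6.0000 -4.0000]
Step 6: x=[5.0000 13.0000 12.0000 21.0000] v=[-2.0000 12.0000 -12.0000 2.0000]
Step 7: x=[7.0000 10.0000 16.0000 18.0000] v=[4.0000 -6.0000 8.0000 -6.0000]

Answer: 7.0000 10.0000 16.0000 18.0000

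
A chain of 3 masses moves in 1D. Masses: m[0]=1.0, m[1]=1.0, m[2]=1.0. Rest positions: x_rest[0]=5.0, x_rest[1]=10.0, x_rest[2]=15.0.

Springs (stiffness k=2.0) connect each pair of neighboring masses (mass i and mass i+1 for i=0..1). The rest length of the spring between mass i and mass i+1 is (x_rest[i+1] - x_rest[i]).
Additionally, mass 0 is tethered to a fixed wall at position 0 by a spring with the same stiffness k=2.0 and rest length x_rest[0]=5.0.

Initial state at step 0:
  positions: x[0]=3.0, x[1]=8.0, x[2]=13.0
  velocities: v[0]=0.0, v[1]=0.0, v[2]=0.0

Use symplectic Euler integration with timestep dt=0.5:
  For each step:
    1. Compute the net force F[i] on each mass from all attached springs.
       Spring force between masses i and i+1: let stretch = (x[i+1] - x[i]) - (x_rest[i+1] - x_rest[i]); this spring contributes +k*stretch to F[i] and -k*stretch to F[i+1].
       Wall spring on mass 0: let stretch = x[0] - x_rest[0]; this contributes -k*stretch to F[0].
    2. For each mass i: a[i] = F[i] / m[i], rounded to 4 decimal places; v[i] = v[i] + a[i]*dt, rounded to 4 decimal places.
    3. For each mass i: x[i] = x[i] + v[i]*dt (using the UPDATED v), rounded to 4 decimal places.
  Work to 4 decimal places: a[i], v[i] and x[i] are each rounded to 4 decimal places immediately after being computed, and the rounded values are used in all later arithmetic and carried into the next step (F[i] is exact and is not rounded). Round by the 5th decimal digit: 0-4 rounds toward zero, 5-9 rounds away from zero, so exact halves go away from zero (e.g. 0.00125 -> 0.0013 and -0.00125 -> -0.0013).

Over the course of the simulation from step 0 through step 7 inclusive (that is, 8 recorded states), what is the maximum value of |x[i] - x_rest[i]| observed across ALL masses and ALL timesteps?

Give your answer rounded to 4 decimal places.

Step 0: x=[3.0000 8.0000 13.0000] v=[0.0000 0.0000 0.0000]
Step 1: x=[4.0000 8.0000 13.0000] v=[2.0000 0.0000 0.0000]
Step 2: x=[5.0000 8.5000 13.0000] v=[2.0000 1.0000 0.0000]
Step 3: x=[5.2500 9.5000 13.2500] v=[0.5000 2.0000 0.5000]
Step 4: x=[5.0000 10.2500 14.1250] v=[-0.5000 1.5000 1.7500]
Step 5: x=[4.8750 10.3125 15.5625] v=[-0.2500 0.1250 2.8750]
Step 6: x=[5.0313 10.2813 16.8750] v=[0.3125 -0.0625 2.6250]
Step 7: x=[5.2969 10.9219 17.3907] v=[0.5312 1.2812 1.0313]
Max displacement = 2.3907

Answer: 2.3907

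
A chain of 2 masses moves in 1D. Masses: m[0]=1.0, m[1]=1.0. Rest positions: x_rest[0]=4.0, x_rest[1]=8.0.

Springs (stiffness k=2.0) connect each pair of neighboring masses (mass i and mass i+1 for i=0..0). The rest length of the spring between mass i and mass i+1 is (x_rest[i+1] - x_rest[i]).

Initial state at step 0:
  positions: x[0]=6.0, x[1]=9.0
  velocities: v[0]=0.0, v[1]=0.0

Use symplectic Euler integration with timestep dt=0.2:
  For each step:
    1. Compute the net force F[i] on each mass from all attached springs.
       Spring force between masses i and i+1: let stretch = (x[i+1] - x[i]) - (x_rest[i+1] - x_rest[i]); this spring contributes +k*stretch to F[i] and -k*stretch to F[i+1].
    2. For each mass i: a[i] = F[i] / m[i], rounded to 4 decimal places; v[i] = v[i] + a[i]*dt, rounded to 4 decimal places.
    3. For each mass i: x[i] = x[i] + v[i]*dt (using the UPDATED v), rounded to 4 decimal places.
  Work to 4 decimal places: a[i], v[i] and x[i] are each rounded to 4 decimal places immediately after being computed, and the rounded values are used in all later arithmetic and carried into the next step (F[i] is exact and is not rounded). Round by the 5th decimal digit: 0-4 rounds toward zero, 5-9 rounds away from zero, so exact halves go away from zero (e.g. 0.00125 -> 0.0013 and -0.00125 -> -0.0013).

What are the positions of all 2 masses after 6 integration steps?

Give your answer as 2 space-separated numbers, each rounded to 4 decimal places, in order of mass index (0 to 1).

Answer: 5.0582 9.9418

Derivation:
Step 0: x=[6.0000 9.0000] v=[0.0000 0.0000]
Step 1: x=[5.9200 9.0800] v=[-0.4000 0.4000]
Step 2: x=[5.7728 9.2272] v=[-0.7360 0.7360]
Step 3: x=[5.5820 9.4180] v=[-0.9542 0.9542]
Step 4: x=[5.3780 9.6220] v=[-1.0198 1.0198]
Step 5: x=[5.1936 9.8064] v=[-0.9222 0.9222]
Step 6: x=[5.0582 9.9418] v=[-0.6771 0.6771]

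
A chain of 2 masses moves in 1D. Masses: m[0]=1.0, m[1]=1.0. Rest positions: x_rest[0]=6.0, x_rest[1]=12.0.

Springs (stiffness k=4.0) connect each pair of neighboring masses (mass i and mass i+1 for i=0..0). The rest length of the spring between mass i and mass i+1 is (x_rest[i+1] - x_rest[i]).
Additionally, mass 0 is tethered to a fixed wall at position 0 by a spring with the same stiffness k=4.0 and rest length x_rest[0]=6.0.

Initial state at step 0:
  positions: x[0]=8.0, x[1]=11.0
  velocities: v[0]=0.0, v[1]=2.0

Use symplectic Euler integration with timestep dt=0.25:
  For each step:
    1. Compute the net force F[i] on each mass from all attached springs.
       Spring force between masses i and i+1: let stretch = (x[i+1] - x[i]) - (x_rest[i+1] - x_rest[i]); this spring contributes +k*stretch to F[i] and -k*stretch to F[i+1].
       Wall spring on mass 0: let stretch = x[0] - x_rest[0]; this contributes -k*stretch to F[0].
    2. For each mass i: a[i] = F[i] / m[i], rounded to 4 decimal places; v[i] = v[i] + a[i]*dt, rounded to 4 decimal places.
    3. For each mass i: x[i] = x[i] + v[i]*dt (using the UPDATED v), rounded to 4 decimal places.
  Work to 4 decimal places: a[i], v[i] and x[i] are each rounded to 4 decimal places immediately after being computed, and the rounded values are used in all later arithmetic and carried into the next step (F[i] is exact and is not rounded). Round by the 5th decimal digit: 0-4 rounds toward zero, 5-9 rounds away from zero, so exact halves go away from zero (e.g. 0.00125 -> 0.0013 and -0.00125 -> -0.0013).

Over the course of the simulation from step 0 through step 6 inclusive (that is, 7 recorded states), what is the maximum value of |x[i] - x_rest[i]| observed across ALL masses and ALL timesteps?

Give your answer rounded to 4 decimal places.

Step 0: x=[8.0000 11.0000] v=[0.0000 2.0000]
Step 1: x=[6.7500 12.2500] v=[-5.0000 5.0000]
Step 2: x=[5.1875 13.6250] v=[-6.2500 5.5000]
Step 3: x=[4.4375 14.3906] v=[-3.0000 3.0625]
Step 4: x=[5.0664 14.1680] v=[2.5156 -0.8906]
Step 5: x=[6.7041 13.1700] v=[6.5508 -3.9922]
Step 6: x=[8.2823 12.0555] v=[6.3126 -4.4581]
Max displacement = 2.3906

Answer: 2.3906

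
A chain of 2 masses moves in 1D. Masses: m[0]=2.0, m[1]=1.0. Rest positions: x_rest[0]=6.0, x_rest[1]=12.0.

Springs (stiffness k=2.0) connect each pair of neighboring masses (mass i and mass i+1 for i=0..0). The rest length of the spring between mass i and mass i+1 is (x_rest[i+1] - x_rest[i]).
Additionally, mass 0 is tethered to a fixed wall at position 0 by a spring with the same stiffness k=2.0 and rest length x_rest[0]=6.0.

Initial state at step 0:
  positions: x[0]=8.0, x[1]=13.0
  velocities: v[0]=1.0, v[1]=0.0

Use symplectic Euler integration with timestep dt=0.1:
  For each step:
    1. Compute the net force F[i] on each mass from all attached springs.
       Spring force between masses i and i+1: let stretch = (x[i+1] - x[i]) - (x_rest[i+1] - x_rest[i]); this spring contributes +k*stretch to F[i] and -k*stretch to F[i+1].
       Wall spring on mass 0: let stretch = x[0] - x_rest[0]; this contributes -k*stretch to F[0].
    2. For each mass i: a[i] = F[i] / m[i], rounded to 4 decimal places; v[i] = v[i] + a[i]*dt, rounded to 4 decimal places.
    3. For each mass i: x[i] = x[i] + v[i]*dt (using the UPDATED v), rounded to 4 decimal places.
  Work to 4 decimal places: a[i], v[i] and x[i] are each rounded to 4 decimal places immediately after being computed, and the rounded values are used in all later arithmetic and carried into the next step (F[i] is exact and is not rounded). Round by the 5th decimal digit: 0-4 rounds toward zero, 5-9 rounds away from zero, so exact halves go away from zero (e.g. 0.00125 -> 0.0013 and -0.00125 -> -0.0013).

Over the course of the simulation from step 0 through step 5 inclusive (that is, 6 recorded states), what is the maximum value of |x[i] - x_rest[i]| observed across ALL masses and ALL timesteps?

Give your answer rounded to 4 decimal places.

Step 0: x=[8.0000 13.0000] v=[1.0000 0.0000]
Step 1: x=[8.0700 13.0200] v=[0.7000 0.2000]
Step 2: x=[8.1088 13.0610] v=[0.3880 0.4100]
Step 3: x=[8.1160 13.1230] v=[0.0723 0.6196]
Step 4: x=[8.0921 13.2048] v=[-0.2386 0.8182]
Step 5: x=[8.0385 13.3044] v=[-0.5365 0.9957]
Max displacement = 2.1160

Answer: 2.1160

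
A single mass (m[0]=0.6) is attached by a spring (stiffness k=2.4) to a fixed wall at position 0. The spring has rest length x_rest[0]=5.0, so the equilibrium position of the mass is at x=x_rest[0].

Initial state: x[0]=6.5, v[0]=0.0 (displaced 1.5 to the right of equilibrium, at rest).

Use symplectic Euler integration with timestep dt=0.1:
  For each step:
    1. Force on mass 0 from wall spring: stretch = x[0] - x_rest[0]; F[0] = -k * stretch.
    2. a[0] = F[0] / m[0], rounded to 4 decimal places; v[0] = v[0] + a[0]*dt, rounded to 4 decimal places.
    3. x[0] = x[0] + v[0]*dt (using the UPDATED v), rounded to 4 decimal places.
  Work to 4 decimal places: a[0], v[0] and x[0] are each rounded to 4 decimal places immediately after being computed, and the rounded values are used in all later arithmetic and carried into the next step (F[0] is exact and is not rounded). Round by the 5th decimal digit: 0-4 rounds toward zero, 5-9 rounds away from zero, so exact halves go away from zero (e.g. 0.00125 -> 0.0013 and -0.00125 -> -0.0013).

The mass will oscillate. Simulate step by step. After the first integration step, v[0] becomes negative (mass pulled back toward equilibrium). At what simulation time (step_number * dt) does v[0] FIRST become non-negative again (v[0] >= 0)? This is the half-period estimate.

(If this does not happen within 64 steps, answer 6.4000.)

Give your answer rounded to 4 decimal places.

Step 0: x=[6.5000] v=[0.0000]
Step 1: x=[6.4400] v=[-0.6000]
Step 2: x=[6.3224] v=[-1.1760]
Step 3: x=[6.1519] v=[-1.7050]
Step 4: x=[5.9353] v=[-2.1658]
Step 5: x=[5.6813] v=[-2.5399]
Step 6: x=[5.4001] v=[-2.8124]
Step 7: x=[5.1029] v=[-2.9724]
Step 8: x=[4.8015] v=[-3.0136]
Step 9: x=[4.5081] v=[-2.9342]
Step 10: x=[4.2344] v=[-2.7374]
Step 11: x=[3.9913] v=[-2.4312]
Step 12: x=[3.7885] v=[-2.0277]
Step 13: x=[3.6342] v=[-1.5431]
Step 14: x=[3.5345] v=[-0.9968]
Step 15: x=[3.4934] v=[-0.4106]
Step 16: x=[3.5126] v=[0.1920]
First v>=0 after going negative at step 16, time=1.6000

Answer: 1.6000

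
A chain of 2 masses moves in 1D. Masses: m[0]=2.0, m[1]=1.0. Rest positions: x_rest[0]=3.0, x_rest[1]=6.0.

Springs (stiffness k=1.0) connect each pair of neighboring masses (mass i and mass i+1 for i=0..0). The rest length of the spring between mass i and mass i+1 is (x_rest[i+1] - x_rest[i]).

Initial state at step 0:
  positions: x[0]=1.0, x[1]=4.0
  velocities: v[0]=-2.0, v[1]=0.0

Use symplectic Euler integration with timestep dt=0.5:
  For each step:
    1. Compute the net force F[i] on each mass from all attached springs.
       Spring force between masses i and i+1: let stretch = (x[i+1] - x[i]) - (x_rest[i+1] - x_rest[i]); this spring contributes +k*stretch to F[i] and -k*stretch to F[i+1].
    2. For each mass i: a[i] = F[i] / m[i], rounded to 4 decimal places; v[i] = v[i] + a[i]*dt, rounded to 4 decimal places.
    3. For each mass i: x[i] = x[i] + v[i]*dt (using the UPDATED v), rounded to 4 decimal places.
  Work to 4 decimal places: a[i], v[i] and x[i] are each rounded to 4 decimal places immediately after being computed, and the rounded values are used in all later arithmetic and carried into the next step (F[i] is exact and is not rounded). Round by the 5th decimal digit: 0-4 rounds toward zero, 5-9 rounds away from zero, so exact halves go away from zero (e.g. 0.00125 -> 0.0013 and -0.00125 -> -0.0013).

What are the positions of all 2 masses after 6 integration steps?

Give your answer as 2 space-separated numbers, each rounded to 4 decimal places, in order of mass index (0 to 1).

Answer: -2.6807 -0.6389

Derivation:
Step 0: x=[1.0000 4.0000] v=[-2.0000 0.0000]
Step 1: x=[0.0000 4.0000] v=[-2.0000 0.0000]
Step 2: x=[-0.8750 3.7500] v=[-1.7500 -0.5000]
Step 3: x=[-1.5469 3.0938] v=[-1.3438 -1.3125]
Step 4: x=[-2.0137 2.0274] v=[-0.9336 -2.1329]
Step 5: x=[-2.3504 0.7007] v=[-0.6733 -2.6535]
Step 6: x=[-2.6807 -0.6389] v=[-0.6605 -2.6791]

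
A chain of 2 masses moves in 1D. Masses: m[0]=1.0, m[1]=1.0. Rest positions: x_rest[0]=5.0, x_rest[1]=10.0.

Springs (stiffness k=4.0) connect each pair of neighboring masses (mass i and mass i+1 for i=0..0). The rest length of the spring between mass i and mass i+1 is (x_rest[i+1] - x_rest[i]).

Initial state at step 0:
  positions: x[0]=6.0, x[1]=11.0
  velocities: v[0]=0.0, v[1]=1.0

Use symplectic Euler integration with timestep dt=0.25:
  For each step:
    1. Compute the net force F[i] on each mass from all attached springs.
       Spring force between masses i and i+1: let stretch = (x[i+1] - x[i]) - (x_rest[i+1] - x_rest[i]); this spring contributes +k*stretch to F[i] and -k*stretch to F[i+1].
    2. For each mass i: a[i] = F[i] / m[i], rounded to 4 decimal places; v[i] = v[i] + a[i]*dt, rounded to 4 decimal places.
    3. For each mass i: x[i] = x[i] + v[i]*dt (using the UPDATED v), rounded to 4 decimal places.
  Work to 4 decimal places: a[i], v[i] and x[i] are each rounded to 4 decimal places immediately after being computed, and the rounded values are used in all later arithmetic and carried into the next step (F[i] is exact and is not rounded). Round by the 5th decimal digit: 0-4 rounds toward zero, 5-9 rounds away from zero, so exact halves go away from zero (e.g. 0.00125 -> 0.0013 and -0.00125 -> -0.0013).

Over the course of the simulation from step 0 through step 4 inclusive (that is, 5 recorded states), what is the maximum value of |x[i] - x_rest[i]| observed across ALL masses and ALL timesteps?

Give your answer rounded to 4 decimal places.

Answer: 1.5469

Derivation:
Step 0: x=[6.0000 11.0000] v=[0.0000 1.0000]
Step 1: x=[6.0000 11.2500] v=[0.0000 1.0000]
Step 2: x=[6.0625 11.4375] v=[0.2500 0.7500]
Step 3: x=[6.2188 11.5313] v=[0.6250 0.3750]
Step 4: x=[6.4532 11.5469] v=[0.9375 0.0625]
Max displacement = 1.5469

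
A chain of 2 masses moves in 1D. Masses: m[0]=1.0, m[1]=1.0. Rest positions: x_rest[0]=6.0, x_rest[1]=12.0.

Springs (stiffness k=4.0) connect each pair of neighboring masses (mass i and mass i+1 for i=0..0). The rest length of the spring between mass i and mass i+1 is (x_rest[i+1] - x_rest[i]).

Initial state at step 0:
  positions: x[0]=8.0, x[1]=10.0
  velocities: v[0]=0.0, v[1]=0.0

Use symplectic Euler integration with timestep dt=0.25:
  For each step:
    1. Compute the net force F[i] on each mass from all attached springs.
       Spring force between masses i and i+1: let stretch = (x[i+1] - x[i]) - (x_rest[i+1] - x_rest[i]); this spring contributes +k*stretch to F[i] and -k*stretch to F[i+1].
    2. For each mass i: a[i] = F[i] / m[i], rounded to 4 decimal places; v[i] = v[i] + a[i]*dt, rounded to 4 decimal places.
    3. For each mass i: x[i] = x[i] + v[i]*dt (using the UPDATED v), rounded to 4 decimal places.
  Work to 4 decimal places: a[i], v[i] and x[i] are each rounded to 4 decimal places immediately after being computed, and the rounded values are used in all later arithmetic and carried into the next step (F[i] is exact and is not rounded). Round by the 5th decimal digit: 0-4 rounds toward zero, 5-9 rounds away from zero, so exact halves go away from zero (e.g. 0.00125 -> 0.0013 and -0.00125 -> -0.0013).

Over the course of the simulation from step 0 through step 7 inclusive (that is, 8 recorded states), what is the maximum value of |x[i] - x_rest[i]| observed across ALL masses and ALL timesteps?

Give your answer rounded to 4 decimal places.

Answer: 2.1250

Derivation:
Step 0: x=[8.0000 10.0000] v=[0.0000 0.0000]
Step 1: x=[7.0000 11.0000] v=[-4.0000 4.0000]
Step 2: x=[5.5000 12.5000] v=[-6.0000 6.0000]
Step 3: x=[4.2500 13.7500] v=[-5.0000 5.0000]
Step 4: x=[3.8750 14.1250] v=[-1.5000 1.5000]
Step 5: x=[4.5625 13.4375] v=[2.7500 -2.7500]
Step 6: x=[5.9688 12.0313] v=[5.6250 -5.6250]
Step 7: x=[7.3907 10.6094] v=[5.6875 -5.6875]
Max displacement = 2.1250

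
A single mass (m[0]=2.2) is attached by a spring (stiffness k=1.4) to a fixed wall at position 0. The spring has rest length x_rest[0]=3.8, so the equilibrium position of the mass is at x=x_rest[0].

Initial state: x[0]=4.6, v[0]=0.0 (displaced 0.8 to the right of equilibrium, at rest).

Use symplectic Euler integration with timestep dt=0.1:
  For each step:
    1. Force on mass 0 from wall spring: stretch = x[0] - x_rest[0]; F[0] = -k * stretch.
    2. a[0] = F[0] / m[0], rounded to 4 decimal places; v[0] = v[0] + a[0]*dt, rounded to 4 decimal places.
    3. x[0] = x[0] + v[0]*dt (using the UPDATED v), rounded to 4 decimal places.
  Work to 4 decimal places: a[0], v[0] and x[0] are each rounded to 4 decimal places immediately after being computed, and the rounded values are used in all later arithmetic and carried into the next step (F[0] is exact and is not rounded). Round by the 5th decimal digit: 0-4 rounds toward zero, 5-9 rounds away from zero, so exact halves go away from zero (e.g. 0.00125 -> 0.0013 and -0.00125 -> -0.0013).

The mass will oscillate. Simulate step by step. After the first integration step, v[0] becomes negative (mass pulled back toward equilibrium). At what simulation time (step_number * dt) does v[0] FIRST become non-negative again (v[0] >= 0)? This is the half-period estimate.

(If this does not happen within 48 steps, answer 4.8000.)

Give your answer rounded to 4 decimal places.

Step 0: x=[4.6000] v=[0.0000]
Step 1: x=[4.5949] v=[-0.0509]
Step 2: x=[4.5848] v=[-0.1015]
Step 3: x=[4.5697] v=[-0.1514]
Step 4: x=[4.5497] v=[-0.2004]
Step 5: x=[4.5249] v=[-0.2481]
Step 6: x=[4.4955] v=[-0.2942]
Step 7: x=[4.4617] v=[-0.3385]
Step 8: x=[4.4236] v=[-0.3806]
Step 9: x=[4.3816] v=[-0.4203]
Step 10: x=[4.3359] v=[-0.4573]
Step 11: x=[4.2868] v=[-0.4914]
Step 12: x=[4.2346] v=[-0.5224]
Step 13: x=[4.1796] v=[-0.5501]
Step 14: x=[4.1222] v=[-0.5743]
Step 15: x=[4.0627] v=[-0.5948]
Step 16: x=[4.0016] v=[-0.6115]
Step 17: x=[3.9392] v=[-0.6243]
Step 18: x=[3.8759] v=[-0.6332]
Step 19: x=[3.8121] v=[-0.6380]
Step 20: x=[3.7482] v=[-0.6388]
Step 21: x=[3.6847] v=[-0.6355]
Step 22: x=[3.6219] v=[-0.6282]
Step 23: x=[3.5602] v=[-0.6169]
Step 24: x=[3.5000] v=[-0.6016]
Step 25: x=[3.4418] v=[-0.5825]
Step 26: x=[3.3858] v=[-0.5597]
Step 27: x=[3.3325] v=[-0.5333]
Step 28: x=[3.2821] v=[-0.5036]
Step 29: x=[3.2350] v=[-0.4706]
Step 30: x=[3.1915] v=[-0.4347]
Step 31: x=[3.1519] v=[-0.3960]
Step 32: x=[3.1164] v=[-0.3548]
Step 33: x=[3.0853] v=[-0.3113]
Step 34: x=[3.0587] v=[-0.2658]
Step 35: x=[3.0368] v=[-0.2186]
Step 36: x=[3.0198] v=[-0.1700]
Step 37: x=[3.0078] v=[-0.1204]
Step 38: x=[3.0008] v=[-0.0700]
Step 39: x=[2.9989] v=[-0.0191]
Step 40: x=[3.0021] v=[0.0319]
First v>=0 after going negative at step 40, time=4.0000

Answer: 4.0000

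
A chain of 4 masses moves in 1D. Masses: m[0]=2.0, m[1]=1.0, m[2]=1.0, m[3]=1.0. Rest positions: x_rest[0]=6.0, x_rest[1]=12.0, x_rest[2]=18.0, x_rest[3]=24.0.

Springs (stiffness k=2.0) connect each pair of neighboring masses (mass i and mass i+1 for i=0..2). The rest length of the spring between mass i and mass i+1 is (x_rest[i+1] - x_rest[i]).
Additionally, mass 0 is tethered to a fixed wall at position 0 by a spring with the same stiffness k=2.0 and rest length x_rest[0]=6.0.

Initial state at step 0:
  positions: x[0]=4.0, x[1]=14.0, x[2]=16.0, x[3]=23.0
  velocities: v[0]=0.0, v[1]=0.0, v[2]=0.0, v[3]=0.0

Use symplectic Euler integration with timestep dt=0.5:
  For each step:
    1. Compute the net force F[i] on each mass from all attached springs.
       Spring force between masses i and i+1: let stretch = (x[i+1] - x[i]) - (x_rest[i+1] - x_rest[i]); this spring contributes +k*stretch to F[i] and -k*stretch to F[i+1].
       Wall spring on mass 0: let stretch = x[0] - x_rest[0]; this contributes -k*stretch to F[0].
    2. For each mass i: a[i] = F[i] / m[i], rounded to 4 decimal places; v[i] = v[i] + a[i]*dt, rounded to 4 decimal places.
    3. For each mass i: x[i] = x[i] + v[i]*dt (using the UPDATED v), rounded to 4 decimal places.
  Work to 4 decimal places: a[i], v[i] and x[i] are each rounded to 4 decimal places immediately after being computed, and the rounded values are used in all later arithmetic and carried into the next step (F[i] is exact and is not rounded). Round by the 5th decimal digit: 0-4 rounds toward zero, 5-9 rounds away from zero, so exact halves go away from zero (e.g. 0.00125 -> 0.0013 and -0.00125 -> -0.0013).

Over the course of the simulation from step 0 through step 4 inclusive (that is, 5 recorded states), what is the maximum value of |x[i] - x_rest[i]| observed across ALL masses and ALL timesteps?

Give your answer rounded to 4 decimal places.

Step 0: x=[4.0000 14.0000 16.0000 23.0000] v=[0.0000 0.0000 0.0000 0.0000]
Step 1: x=[5.5000 10.0000 18.5000 22.5000] v=[3.0000 -8.0000 5.0000 -1.0000]
Step 2: x=[6.7500 8.0000 18.7500 23.0000] v=[2.5000 -4.0000 0.5000 1.0000]
Step 3: x=[6.6250 10.7500 15.7500 24.3750] v=[-0.2500 5.5000 -6.0000 2.7500]
Step 4: x=[5.8750 13.9375 14.5625 24.4375] v=[-1.5000 6.3750 -2.3750 0.1250]
Max displacement = 4.0000

Answer: 4.0000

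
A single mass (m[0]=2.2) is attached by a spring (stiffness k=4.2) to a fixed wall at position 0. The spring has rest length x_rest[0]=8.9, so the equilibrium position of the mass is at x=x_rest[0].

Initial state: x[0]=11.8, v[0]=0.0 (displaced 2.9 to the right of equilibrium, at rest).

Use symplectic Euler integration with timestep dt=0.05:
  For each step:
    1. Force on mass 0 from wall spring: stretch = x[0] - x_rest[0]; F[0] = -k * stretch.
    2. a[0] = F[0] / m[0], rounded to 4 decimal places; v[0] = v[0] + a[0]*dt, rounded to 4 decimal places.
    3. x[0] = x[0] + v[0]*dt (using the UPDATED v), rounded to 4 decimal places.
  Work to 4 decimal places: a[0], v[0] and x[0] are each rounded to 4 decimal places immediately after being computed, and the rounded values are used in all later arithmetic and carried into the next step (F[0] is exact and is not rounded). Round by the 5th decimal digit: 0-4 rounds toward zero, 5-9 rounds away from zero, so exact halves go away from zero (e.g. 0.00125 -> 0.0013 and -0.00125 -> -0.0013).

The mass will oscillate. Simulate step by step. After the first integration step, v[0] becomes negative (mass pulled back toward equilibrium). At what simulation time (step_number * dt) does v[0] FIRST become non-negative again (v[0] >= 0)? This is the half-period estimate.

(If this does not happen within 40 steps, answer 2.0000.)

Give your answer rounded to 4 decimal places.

Answer: 2.0000

Derivation:
Step 0: x=[11.8000] v=[0.0000]
Step 1: x=[11.7862] v=[-0.2768]
Step 2: x=[11.7586] v=[-0.5523]
Step 3: x=[11.7173] v=[-0.8252]
Step 4: x=[11.6626] v=[-1.0941]
Step 5: x=[11.5947] v=[-1.3578]
Step 6: x=[11.5140] v=[-1.6150]
Step 7: x=[11.4208] v=[-1.8645]
Step 8: x=[11.3155] v=[-2.1051]
Step 9: x=[11.1987] v=[-2.3357]
Step 10: x=[11.0709] v=[-2.5551]
Step 11: x=[10.9328] v=[-2.7623]
Step 12: x=[10.7850] v=[-2.9563]
Step 13: x=[10.6282] v=[-3.1362]
Step 14: x=[10.4631] v=[-3.3012]
Step 15: x=[10.2906] v=[-3.4504]
Step 16: x=[10.1114] v=[-3.5831]
Step 17: x=[9.9265] v=[-3.6987]
Step 18: x=[9.7367] v=[-3.7967]
Step 19: x=[9.5429] v=[-3.8766]
Step 20: x=[9.3460] v=[-3.9380]
Step 21: x=[9.1470] v=[-3.9806]
Step 22: x=[8.9468] v=[-4.0042]
Step 23: x=[8.7464] v=[-4.0087]
Step 24: x=[8.5467] v=[-3.9940]
Step 25: x=[8.3487] v=[-3.9603]
Step 26: x=[8.1533] v=[-3.9077]
Step 27: x=[7.9615] v=[-3.8364]
Step 28: x=[7.7742] v=[-3.7468]
Step 29: x=[7.5922] v=[-3.6393]
Step 30: x=[7.4165] v=[-3.5145]
Step 31: x=[7.2479] v=[-3.3729]
Step 32: x=[7.0871] v=[-3.2152]
Step 33: x=[6.9350] v=[-3.0422]
Step 34: x=[6.7923] v=[-2.8546]
Step 35: x=[6.6596] v=[-2.6534]
Step 36: x=[6.5376] v=[-2.4395]
Step 37: x=[6.4269] v=[-2.2140]
Step 38: x=[6.3280] v=[-1.9779]
Step 39: x=[6.2414] v=[-1.7324]
Step 40: x=[6.1675] v=[-1.4786]
v[0] did not become non-negative within 40 steps; using fallback time=2.0000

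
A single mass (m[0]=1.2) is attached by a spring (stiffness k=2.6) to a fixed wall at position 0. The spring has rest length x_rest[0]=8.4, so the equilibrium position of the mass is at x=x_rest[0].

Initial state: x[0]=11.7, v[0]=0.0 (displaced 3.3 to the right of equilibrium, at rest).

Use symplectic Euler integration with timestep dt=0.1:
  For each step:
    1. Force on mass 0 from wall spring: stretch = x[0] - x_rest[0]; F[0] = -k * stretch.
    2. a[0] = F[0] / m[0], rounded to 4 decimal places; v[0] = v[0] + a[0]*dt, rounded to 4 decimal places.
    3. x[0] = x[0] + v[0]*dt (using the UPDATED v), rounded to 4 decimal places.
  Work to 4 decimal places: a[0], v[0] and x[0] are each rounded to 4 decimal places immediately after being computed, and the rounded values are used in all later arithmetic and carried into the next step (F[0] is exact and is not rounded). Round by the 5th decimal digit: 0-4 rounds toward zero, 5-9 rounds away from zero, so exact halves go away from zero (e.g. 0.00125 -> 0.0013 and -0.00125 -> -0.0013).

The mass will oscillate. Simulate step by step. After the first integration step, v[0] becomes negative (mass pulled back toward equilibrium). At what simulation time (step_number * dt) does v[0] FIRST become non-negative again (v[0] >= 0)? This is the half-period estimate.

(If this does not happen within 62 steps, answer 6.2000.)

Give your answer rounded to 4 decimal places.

Step 0: x=[11.7000] v=[0.0000]
Step 1: x=[11.6285] v=[-0.7150]
Step 2: x=[11.4871] v=[-1.4145]
Step 3: x=[11.2788] v=[-2.0834]
Step 4: x=[11.0081] v=[-2.7071]
Step 5: x=[10.6809] v=[-3.2722]
Step 6: x=[10.3043] v=[-3.7664]
Step 7: x=[9.8864] v=[-4.1790]
Step 8: x=[9.4363] v=[-4.5011]
Step 9: x=[8.9637] v=[-4.7256]
Step 10: x=[8.4789] v=[-4.8477]
Step 11: x=[7.9924] v=[-4.8648]
Step 12: x=[7.5148] v=[-4.7765]
Step 13: x=[7.0563] v=[-4.5847]
Step 14: x=[6.6269] v=[-4.2936]
Step 15: x=[6.2360] v=[-3.9094]
Step 16: x=[5.8920] v=[-3.4405]
Step 17: x=[5.6023] v=[-2.8971]
Step 18: x=[5.3732] v=[-2.2909]
Step 19: x=[5.2097] v=[-1.6351]
Step 20: x=[5.1153] v=[-0.9439]
Step 21: x=[5.0921] v=[-0.2322]
Step 22: x=[5.1406] v=[0.4845]
First v>=0 after going negative at step 22, time=2.2000

Answer: 2.2000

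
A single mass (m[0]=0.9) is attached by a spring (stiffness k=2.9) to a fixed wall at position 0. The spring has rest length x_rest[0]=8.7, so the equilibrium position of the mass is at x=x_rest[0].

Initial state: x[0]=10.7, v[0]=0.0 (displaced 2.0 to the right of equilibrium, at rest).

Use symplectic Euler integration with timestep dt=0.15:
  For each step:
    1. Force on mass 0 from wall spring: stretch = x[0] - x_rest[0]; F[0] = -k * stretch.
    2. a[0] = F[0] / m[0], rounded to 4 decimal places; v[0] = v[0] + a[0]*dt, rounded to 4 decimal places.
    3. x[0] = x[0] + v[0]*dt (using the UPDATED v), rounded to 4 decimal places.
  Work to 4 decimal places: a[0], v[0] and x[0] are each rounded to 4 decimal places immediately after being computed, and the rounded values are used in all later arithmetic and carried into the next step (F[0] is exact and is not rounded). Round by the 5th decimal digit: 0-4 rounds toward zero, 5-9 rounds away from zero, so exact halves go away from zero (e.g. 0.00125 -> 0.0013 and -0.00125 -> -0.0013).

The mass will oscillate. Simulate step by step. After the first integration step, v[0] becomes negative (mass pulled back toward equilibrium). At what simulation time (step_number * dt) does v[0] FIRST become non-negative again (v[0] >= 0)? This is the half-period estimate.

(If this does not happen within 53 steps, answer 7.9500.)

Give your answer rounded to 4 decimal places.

Step 0: x=[10.7000] v=[0.0000]
Step 1: x=[10.5550] v=[-0.9667]
Step 2: x=[10.2755] v=[-1.8633]
Step 3: x=[9.8818] v=[-2.6248]
Step 4: x=[9.4024] v=[-3.1960]
Step 5: x=[8.8721] v=[-3.5355]
Step 6: x=[8.3293] v=[-3.6187]
Step 7: x=[7.8134] v=[-3.4395]
Step 8: x=[7.3618] v=[-3.0110]
Step 9: x=[7.0072] v=[-2.3642]
Step 10: x=[6.7753] v=[-1.5460]
Step 11: x=[6.6829] v=[-0.6157]
Step 12: x=[6.7368] v=[0.3592]
First v>=0 after going negative at step 12, time=1.8000

Answer: 1.8000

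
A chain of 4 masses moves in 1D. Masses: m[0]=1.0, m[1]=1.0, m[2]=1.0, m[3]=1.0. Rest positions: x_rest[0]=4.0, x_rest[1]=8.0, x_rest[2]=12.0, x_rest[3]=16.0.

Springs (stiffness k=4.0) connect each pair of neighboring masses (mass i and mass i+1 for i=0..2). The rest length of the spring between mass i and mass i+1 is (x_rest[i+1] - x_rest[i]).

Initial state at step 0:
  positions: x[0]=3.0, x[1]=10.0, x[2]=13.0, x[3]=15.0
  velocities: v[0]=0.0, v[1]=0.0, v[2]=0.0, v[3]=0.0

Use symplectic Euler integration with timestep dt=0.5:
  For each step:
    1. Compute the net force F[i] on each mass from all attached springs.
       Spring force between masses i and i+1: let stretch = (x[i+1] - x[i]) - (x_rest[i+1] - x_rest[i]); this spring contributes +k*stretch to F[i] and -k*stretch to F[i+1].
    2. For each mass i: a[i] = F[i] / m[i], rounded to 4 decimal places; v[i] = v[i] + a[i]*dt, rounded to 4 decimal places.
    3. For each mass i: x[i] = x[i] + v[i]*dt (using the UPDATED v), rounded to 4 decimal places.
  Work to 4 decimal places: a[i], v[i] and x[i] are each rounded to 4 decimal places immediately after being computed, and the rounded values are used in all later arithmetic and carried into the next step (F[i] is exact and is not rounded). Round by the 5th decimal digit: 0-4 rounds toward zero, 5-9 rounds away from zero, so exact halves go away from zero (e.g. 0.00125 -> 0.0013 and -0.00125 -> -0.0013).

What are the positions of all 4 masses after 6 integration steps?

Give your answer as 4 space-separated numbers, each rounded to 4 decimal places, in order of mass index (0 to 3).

Answer: 6.0000 6.0000 12.0000 17.0000

Derivation:
Step 0: x=[3.0000 10.0000 13.0000 15.0000] v=[0.0000 0.0000 0.0000 0.0000]
Step 1: x=[6.0000 6.0000 12.0000 17.0000] v=[6.0000 -8.0000 -2.0000 4.0000]
Step 2: x=[5.0000 8.0000 10.0000 18.0000] v=[-2.0000 4.0000 -4.0000 2.0000]
Step 3: x=[3.0000 9.0000 14.0000 15.0000] v=[-4.0000 2.0000 8.0000 -6.0000]
Step 4: x=[3.0000 9.0000 14.0000 15.0000] v=[0.0000 0.0000 0.0000 0.0000]
Step 5: x=[5.0000 8.0000 10.0000 18.0000] v=[4.0000 -2.0000 -8.0000 6.0000]
Step 6: x=[6.0000 6.0000 12.0000 17.0000] v=[2.0000 -4.0000 4.0000 -2.0000]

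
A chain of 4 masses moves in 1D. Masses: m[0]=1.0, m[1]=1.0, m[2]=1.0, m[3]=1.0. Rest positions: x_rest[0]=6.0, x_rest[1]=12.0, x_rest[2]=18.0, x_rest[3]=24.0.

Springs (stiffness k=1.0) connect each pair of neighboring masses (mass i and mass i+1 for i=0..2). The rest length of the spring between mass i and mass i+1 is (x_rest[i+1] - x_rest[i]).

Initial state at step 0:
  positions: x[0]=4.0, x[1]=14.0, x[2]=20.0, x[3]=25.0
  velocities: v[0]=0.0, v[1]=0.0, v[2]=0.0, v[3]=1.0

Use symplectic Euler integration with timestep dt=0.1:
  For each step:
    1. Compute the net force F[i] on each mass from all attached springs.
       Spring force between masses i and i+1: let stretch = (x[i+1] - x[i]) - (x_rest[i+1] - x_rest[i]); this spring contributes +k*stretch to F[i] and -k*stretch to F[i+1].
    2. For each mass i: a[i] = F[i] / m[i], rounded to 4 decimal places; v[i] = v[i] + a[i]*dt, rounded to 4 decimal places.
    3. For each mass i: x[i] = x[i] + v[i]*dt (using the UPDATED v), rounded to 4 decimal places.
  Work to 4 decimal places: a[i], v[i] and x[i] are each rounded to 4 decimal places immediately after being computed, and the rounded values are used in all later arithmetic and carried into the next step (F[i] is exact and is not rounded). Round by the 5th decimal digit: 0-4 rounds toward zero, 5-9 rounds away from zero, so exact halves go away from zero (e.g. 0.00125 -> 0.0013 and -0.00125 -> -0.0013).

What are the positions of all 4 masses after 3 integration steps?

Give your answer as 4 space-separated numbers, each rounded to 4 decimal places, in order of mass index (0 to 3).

Answer: 4.2360 13.7655 19.9435 25.3550

Derivation:
Step 0: x=[4.0000 14.0000 20.0000 25.0000] v=[0.0000 0.0000 0.0000 1.0000]
Step 1: x=[4.0400 13.9600 19.9900 25.1100] v=[0.4000 -0.4000 -0.1000 1.1000]
Step 2: x=[4.1192 13.8811 19.9709 25.2288] v=[0.7920 -0.7890 -0.1910 1.1880]
Step 3: x=[4.2360 13.7655 19.9435 25.3550] v=[1.1682 -1.1562 -0.2742 1.2622]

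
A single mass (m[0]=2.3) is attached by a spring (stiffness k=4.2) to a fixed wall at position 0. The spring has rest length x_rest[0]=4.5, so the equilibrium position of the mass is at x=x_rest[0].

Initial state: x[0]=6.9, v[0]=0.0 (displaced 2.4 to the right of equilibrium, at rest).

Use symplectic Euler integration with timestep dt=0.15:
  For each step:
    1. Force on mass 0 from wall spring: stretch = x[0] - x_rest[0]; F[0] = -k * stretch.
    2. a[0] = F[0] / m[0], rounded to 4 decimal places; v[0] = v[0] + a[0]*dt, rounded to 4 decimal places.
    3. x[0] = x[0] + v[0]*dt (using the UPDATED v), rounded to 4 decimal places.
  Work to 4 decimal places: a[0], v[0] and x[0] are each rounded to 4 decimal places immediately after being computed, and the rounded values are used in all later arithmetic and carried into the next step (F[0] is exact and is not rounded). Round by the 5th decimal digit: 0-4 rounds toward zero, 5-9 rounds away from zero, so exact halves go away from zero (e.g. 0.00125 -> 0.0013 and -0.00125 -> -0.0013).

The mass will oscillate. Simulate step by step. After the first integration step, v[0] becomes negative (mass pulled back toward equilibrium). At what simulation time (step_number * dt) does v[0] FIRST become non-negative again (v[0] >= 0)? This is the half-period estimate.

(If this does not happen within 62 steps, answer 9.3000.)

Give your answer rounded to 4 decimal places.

Step 0: x=[6.9000] v=[0.0000]
Step 1: x=[6.8014] v=[-0.6574]
Step 2: x=[6.6082] v=[-1.2878]
Step 3: x=[6.3284] v=[-1.8653]
Step 4: x=[5.9735] v=[-2.3661]
Step 5: x=[5.5580] v=[-2.7697]
Step 6: x=[5.0991] v=[-3.0595]
Step 7: x=[4.6156] v=[-3.2236]
Step 8: x=[4.1273] v=[-3.2553]
Step 9: x=[3.6543] v=[-3.1532]
Step 10: x=[3.2161] v=[-2.9216]
Step 11: x=[2.8306] v=[-2.5699]
Step 12: x=[2.5137] v=[-2.1126]
Step 13: x=[2.2784] v=[-1.5685]
Step 14: x=[2.1344] v=[-0.9600]
Step 15: x=[2.0876] v=[-0.3120]
Step 16: x=[2.1399] v=[0.3488]
First v>=0 after going negative at step 16, time=2.4000

Answer: 2.4000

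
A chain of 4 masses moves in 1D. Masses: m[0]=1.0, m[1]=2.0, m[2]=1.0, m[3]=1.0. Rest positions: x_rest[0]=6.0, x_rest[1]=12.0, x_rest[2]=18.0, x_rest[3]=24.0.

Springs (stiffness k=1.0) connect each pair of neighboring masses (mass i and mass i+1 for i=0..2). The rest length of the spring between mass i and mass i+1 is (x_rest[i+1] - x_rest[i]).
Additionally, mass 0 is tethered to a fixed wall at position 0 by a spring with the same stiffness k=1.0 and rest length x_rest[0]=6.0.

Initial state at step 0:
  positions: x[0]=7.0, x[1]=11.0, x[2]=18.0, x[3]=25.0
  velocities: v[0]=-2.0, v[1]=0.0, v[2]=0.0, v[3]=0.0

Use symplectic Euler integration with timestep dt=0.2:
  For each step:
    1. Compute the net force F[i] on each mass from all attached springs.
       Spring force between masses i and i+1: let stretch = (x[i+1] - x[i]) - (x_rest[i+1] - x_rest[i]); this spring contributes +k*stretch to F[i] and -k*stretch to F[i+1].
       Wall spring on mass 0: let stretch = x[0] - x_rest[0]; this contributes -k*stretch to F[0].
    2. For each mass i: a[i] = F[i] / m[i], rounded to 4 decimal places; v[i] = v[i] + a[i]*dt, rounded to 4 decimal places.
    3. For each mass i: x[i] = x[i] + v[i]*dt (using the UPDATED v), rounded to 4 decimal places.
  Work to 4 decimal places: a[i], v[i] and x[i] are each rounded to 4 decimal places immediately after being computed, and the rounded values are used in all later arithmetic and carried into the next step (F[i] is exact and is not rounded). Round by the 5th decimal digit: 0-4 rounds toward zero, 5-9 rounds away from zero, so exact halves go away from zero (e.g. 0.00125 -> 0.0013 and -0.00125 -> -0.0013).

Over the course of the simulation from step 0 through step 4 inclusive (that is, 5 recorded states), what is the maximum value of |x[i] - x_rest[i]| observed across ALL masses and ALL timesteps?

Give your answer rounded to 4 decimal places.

Answer: 1.3249

Derivation:
Step 0: x=[7.0000 11.0000 18.0000 25.0000] v=[-2.0000 0.0000 0.0000 0.0000]
Step 1: x=[6.4800 11.0600 18.0000 24.9600] v=[-2.6000 0.3000 0.0000 -0.2000]
Step 2: x=[5.8840 11.1672 18.0008 24.8816] v=[-2.9800 0.5360 0.0040 -0.3920]
Step 3: x=[5.2640 11.3054 18.0035 24.7680] v=[-3.1002 0.6910 0.0134 -0.5682]
Step 4: x=[4.6751 11.4567 18.0088 24.6238] v=[-2.9447 0.7567 0.0267 -0.7211]
Max displacement = 1.3249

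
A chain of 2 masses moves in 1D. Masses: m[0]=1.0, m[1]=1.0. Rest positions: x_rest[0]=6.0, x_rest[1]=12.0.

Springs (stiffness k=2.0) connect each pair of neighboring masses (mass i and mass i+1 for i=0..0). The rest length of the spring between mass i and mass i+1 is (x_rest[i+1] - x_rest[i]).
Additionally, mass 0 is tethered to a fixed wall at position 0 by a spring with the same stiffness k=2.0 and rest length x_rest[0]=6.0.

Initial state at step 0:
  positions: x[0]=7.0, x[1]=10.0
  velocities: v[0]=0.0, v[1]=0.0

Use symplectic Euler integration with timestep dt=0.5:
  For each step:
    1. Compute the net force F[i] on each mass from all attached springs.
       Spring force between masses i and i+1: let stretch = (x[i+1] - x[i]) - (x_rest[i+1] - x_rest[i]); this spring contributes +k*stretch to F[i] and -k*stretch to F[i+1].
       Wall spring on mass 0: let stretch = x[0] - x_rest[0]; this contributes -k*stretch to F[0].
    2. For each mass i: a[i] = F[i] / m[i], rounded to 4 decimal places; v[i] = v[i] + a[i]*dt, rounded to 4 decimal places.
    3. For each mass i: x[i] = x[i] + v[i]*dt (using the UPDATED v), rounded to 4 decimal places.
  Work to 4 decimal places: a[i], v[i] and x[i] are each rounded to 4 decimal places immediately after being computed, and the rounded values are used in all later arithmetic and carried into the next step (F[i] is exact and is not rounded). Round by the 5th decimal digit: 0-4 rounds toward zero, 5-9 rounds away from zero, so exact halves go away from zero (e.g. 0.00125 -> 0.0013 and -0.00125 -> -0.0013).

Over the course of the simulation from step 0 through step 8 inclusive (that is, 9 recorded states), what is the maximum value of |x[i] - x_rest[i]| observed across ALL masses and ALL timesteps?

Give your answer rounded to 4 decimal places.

Answer: 2.2813

Derivation:
Step 0: x=[7.0000 10.0000] v=[0.0000 0.0000]
Step 1: x=[5.0000 11.5000] v=[-4.0000 3.0000]
Step 2: x=[3.7500 12.7500] v=[-2.5000 2.5000]
Step 3: x=[5.1250 12.5000] v=[2.7500 -0.5000]
Step 4: x=[7.6250 11.5625] v=[5.0000 -1.8750]
Step 5: x=[8.2813 11.6563] v=[1.3125 0.1875]
Step 6: x=[6.4844 13.0626] v=[-3.5938 2.8125]
Step 7: x=[4.7344 14.1798] v=[-3.5000 2.2343]
Step 8: x=[5.3399 13.5743] v=[1.2110 -1.2111]
Max displacement = 2.2813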